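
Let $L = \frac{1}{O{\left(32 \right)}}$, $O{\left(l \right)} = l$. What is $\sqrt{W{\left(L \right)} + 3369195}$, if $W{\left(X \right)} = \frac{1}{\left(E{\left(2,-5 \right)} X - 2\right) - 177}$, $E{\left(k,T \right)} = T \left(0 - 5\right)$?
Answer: $\frac{\sqrt{109580402159259}}{5703} \approx 1835.5$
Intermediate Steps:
$E{\left(k,T \right)} = - 5 T$ ($E{\left(k,T \right)} = T \left(-5\right) = - 5 T$)
$L = \frac{1}{32} \approx 0.03125$
$W{\left(X \right)} = \frac{1}{-179 + 25 X}$ ($W{\left(X \right)} = \frac{1}{\left(\left(-5\right) \left(-5\right) X - 2\right) - 177} = \frac{1}{\left(25 X - 2\right) - 177} = \frac{1}{\left(-2 + 25 X\right) - 177} = \frac{1}{-179 + 25 X}$)
$\sqrt{W{\left(L \right)} + 3369195} = \sqrt{\frac{1}{-179 + 25 \cdot \frac{1}{32}} + 3369195} = \sqrt{\frac{1}{-179 + \frac{25}{32}} + 3369195} = \sqrt{\frac{1}{- \frac{5703}{32}} + 3369195} = \sqrt{- \frac{32}{5703} + 3369195} = \sqrt{\frac{19214519053}{5703}} = \frac{\sqrt{109580402159259}}{5703}$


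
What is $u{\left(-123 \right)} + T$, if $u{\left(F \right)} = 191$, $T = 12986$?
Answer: $13177$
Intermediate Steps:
$u{\left(-123 \right)} + T = 191 + 12986 = 13177$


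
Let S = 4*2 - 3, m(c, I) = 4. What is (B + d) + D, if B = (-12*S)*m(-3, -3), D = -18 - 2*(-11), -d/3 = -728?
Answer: 1948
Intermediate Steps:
d = 2184 (d = -3*(-728) = 2184)
D = 4 (D = -18 + 22 = 4)
S = 5 (S = 8 - 3 = 5)
B = -240 (B = -12*5*4 = -60*4 = -240)
(B + d) + D = (-240 + 2184) + 4 = 1944 + 4 = 1948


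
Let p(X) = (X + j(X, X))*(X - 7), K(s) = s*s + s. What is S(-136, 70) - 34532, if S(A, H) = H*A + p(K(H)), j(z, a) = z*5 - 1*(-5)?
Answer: 147977423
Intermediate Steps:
K(s) = s + s**2 (K(s) = s**2 + s = s + s**2)
j(z, a) = 5 + 5*z (j(z, a) = 5*z + 5 = 5 + 5*z)
p(X) = (-7 + X)*(5 + 6*X) (p(X) = (X + (5 + 5*X))*(X - 7) = (5 + 6*X)*(-7 + X) = (-7 + X)*(5 + 6*X))
S(A, H) = -35 + A*H - 37*H*(1 + H) + 6*H**2*(1 + H)**2 (S(A, H) = H*A + (-35 - 37*H*(1 + H) + 6*(H*(1 + H))**2) = A*H + (-35 - 37*H*(1 + H) + 6*(H**2*(1 + H)**2)) = A*H + (-35 - 37*H*(1 + H) + 6*H**2*(1 + H)**2) = -35 + A*H - 37*H*(1 + H) + 6*H**2*(1 + H)**2)
S(-136, 70) - 34532 = (-35 - 37*70 - 31*70**2 + 6*70**4 + 12*70**3 - 136*70) - 34532 = (-35 - 2590 - 31*4900 + 6*24010000 + 12*343000 - 9520) - 34532 = (-35 - 2590 - 151900 + 144060000 + 4116000 - 9520) - 34532 = 148011955 - 34532 = 147977423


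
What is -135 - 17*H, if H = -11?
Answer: 52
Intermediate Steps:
-135 - 17*H = -135 - 17*(-11) = -135 + 187 = 52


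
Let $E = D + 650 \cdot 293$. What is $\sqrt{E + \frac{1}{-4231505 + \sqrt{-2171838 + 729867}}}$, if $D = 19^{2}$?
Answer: $\sqrt{190811 - \frac{1}{4231505 - 3 i \sqrt{160219}}} \approx 436.82 - 6.0 \cdot 10^{-14} i$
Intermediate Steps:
$D = 361$
$E = 190811$ ($E = 361 + 650 \cdot 293 = 361 + 190450 = 190811$)
$\sqrt{E + \frac{1}{-4231505 + \sqrt{-2171838 + 729867}}} = \sqrt{190811 + \frac{1}{-4231505 + \sqrt{-2171838 + 729867}}} = \sqrt{190811 + \frac{1}{-4231505 + \sqrt{-1441971}}} = \sqrt{190811 + \frac{1}{-4231505 + 3 i \sqrt{160219}}}$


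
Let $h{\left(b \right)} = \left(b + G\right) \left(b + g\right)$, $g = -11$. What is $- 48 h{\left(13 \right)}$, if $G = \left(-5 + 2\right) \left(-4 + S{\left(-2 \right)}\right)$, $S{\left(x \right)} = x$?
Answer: $-2976$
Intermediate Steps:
$G = 18$ ($G = \left(-5 + 2\right) \left(-4 - 2\right) = \left(-3\right) \left(-6\right) = 18$)
$h{\left(b \right)} = \left(-11 + b\right) \left(18 + b\right)$ ($h{\left(b \right)} = \left(b + 18\right) \left(b - 11\right) = \left(18 + b\right) \left(-11 + b\right) = \left(-11 + b\right) \left(18 + b\right)$)
$- 48 h{\left(13 \right)} = - 48 \left(-198 + 13^{2} + 7 \cdot 13\right) = - 48 \left(-198 + 169 + 91\right) = \left(-48\right) 62 = -2976$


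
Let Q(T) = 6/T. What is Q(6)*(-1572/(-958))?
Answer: 786/479 ≈ 1.6409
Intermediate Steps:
Q(6)*(-1572/(-958)) = (6/6)*(-1572/(-958)) = (6*(⅙))*(-1572*(-1/958)) = 1*(786/479) = 786/479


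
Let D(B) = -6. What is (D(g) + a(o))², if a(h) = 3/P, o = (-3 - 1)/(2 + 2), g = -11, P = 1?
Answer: 9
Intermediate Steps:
o = -1 (o = -4/4 = -4*¼ = -1)
a(h) = 3 (a(h) = 3/1 = 3*1 = 3)
(D(g) + a(o))² = (-6 + 3)² = (-3)² = 9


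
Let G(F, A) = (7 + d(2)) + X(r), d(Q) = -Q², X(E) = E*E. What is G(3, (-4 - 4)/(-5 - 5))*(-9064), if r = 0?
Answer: -27192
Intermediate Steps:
X(E) = E²
G(F, A) = 3 (G(F, A) = (7 - 1*2²) + 0² = (7 - 1*4) + 0 = (7 - 4) + 0 = 3 + 0 = 3)
G(3, (-4 - 4)/(-5 - 5))*(-9064) = 3*(-9064) = -27192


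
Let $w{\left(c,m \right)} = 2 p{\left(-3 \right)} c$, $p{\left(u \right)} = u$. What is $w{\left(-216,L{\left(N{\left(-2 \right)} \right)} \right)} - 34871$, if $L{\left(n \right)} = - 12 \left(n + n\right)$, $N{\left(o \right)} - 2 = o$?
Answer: $-33575$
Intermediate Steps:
$N{\left(o \right)} = 2 + o$
$L{\left(n \right)} = - 24 n$ ($L{\left(n \right)} = - 12 \cdot 2 n = - 24 n$)
$w{\left(c,m \right)} = - 6 c$ ($w{\left(c,m \right)} = 2 \left(-3\right) c = - 6 c$)
$w{\left(-216,L{\left(N{\left(-2 \right)} \right)} \right)} - 34871 = \left(-6\right) \left(-216\right) - 34871 = 1296 - 34871 = -33575$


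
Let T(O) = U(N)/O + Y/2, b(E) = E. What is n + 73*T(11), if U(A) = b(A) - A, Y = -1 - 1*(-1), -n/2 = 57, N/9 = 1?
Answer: -114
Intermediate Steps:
N = 9 (N = 9*1 = 9)
n = -114 (n = -2*57 = -114)
Y = 0 (Y = -1 + 1 = 0)
U(A) = 0 (U(A) = A - A = 0)
T(O) = 0 (T(O) = 0/O + 0/2 = 0 + 0*(½) = 0 + 0 = 0)
n + 73*T(11) = -114 + 73*0 = -114 + 0 = -114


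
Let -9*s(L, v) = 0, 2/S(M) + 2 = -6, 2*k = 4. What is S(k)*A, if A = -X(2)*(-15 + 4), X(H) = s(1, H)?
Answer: 0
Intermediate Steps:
k = 2 (k = (½)*4 = 2)
S(M) = -¼ (S(M) = 2/(-2 - 6) = 2/(-8) = 2*(-⅛) = -¼)
s(L, v) = 0 (s(L, v) = -⅑*0 = 0)
X(H) = 0
A = 0 (A = -0*(-15 + 4) = -0*(-11) = -1*0 = 0)
S(k)*A = -¼*0 = 0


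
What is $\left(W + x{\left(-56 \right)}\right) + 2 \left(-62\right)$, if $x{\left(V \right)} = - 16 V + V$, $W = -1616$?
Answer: $-900$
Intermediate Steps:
$x{\left(V \right)} = - 15 V$
$\left(W + x{\left(-56 \right)}\right) + 2 \left(-62\right) = \left(-1616 - -840\right) + 2 \left(-62\right) = \left(-1616 + 840\right) - 124 = -776 - 124 = -900$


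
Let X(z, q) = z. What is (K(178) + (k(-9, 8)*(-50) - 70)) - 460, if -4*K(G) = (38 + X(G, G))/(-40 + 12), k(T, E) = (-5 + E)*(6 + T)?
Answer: -1093/14 ≈ -78.071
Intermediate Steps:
K(G) = 19/56 + G/112 (K(G) = -(38 + G)/(4*(-40 + 12)) = -(38 + G)/(4*(-28)) = -(38 + G)*(-1)/(4*28) = -(-19/14 - G/28)/4 = 19/56 + G/112)
(K(178) + (k(-9, 8)*(-50) - 70)) - 460 = ((19/56 + (1/112)*178) + ((-30 - 5*(-9) + 6*8 + 8*(-9))*(-50) - 70)) - 460 = ((19/56 + 89/56) + ((-30 + 45 + 48 - 72)*(-50) - 70)) - 460 = (27/14 + (-9*(-50) - 70)) - 460 = (27/14 + (450 - 70)) - 460 = (27/14 + 380) - 460 = 5347/14 - 460 = -1093/14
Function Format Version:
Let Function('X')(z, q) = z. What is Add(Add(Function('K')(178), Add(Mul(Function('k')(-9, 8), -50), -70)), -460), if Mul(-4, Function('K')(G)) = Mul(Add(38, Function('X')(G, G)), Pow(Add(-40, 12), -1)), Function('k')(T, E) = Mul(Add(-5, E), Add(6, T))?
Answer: Rational(-1093, 14) ≈ -78.071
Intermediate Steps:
Function('K')(G) = Add(Rational(19, 56), Mul(Rational(1, 112), G)) (Function('K')(G) = Mul(Rational(-1, 4), Mul(Add(38, G), Pow(Add(-40, 12), -1))) = Mul(Rational(-1, 4), Mul(Add(38, G), Pow(-28, -1))) = Mul(Rational(-1, 4), Mul(Add(38, G), Rational(-1, 28))) = Mul(Rational(-1, 4), Add(Rational(-19, 14), Mul(Rational(-1, 28), G))) = Add(Rational(19, 56), Mul(Rational(1, 112), G)))
Add(Add(Function('K')(178), Add(Mul(Function('k')(-9, 8), -50), -70)), -460) = Add(Add(Add(Rational(19, 56), Mul(Rational(1, 112), 178)), Add(Mul(Add(-30, Mul(-5, -9), Mul(6, 8), Mul(8, -9)), -50), -70)), -460) = Add(Add(Add(Rational(19, 56), Rational(89, 56)), Add(Mul(Add(-30, 45, 48, -72), -50), -70)), -460) = Add(Add(Rational(27, 14), Add(Mul(-9, -50), -70)), -460) = Add(Add(Rational(27, 14), Add(450, -70)), -460) = Add(Add(Rational(27, 14), 380), -460) = Add(Rational(5347, 14), -460) = Rational(-1093, 14)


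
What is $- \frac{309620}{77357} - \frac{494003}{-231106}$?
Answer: $- \frac{33340449649}{17877666842} \approx -1.8649$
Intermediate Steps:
$- \frac{309620}{77357} - \frac{494003}{-231106} = \left(-309620\right) \frac{1}{77357} - - \frac{494003}{231106} = - \frac{309620}{77357} + \frac{494003}{231106} = - \frac{33340449649}{17877666842}$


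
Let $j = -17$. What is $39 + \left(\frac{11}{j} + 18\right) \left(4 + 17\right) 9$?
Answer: $\frac{56418}{17} \approx 3318.7$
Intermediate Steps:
$39 + \left(\frac{11}{j} + 18\right) \left(4 + 17\right) 9 = 39 + \left(\frac{11}{-17} + 18\right) \left(4 + 17\right) 9 = 39 + \left(11 \left(- \frac{1}{17}\right) + 18\right) 21 \cdot 9 = 39 + \left(- \frac{11}{17} + 18\right) 21 \cdot 9 = 39 + \frac{295}{17} \cdot 21 \cdot 9 = 39 + \frac{6195}{17} \cdot 9 = 39 + \frac{55755}{17} = \frac{56418}{17}$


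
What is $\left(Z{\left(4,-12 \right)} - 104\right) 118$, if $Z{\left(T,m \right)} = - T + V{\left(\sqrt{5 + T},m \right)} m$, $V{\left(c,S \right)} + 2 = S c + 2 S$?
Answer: $75048$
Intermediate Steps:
$V{\left(c,S \right)} = -2 + 2 S + S c$ ($V{\left(c,S \right)} = -2 + \left(S c + 2 S\right) = -2 + \left(2 S + S c\right) = -2 + 2 S + S c$)
$Z{\left(T,m \right)} = - T + m \left(-2 + 2 m + m \sqrt{5 + T}\right)$ ($Z{\left(T,m \right)} = - T + \left(-2 + 2 m + m \sqrt{5 + T}\right) m = - T + m \left(-2 + 2 m + m \sqrt{5 + T}\right)$)
$\left(Z{\left(4,-12 \right)} - 104\right) 118 = \left(\left(\left(-1\right) 4 - 12 \left(-2 + 2 \left(-12\right) - 12 \sqrt{5 + 4}\right)\right) - 104\right) 118 = \left(\left(-4 - 12 \left(-2 - 24 - 12 \sqrt{9}\right)\right) - 104\right) 118 = \left(\left(-4 - 12 \left(-2 - 24 - 36\right)\right) - 104\right) 118 = \left(\left(-4 - -744\right) - 104\right) 118 = \left(\left(-4 + 744\right) - 104\right) 118 = \left(740 - 104\right) 118 = 636 \cdot 118 = 75048$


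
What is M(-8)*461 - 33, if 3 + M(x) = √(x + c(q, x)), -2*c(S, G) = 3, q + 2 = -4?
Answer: -1416 + 461*I*√38/2 ≈ -1416.0 + 1420.9*I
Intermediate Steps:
q = -6 (q = -2 - 4 = -6)
c(S, G) = -3/2 (c(S, G) = -½*3 = -3/2)
M(x) = -3 + √(-3/2 + x) (M(x) = -3 + √(x - 3/2) = -3 + √(-3/2 + x))
M(-8)*461 - 33 = (-3 + √(-6 + 4*(-8))/2)*461 - 33 = (-3 + √(-6 - 32)/2)*461 - 33 = (-3 + √(-38)/2)*461 - 33 = (-3 + (I*√38)/2)*461 - 33 = (-3 + I*√38/2)*461 - 33 = (-1383 + 461*I*√38/2) - 33 = -1416 + 461*I*√38/2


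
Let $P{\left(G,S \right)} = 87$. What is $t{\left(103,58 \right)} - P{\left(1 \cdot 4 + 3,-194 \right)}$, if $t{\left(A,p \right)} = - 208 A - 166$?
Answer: $-21677$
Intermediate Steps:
$t{\left(A,p \right)} = -166 - 208 A$
$t{\left(103,58 \right)} - P{\left(1 \cdot 4 + 3,-194 \right)} = \left(-166 - 21424\right) - 87 = -21590 - 87 = -21677$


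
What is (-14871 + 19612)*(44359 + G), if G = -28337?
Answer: 75960302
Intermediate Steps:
(-14871 + 19612)*(44359 + G) = (-14871 + 19612)*(44359 - 28337) = 4741*16022 = 75960302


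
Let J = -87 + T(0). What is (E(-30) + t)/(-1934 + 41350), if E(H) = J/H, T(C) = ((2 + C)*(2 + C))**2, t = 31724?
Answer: 951791/1182480 ≈ 0.80491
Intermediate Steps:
T(C) = (2 + C)**4 (T(C) = ((2 + C)**2)**2 = (2 + C)**4)
J = -71 (J = -87 + (2 + 0)**4 = -87 + 2**4 = -87 + 16 = -71)
E(H) = -71/H
(E(-30) + t)/(-1934 + 41350) = (-71/(-30) + 31724)/(-1934 + 41350) = (-71*(-1/30) + 31724)/39416 = (71/30 + 31724)*(1/39416) = (951791/30)*(1/39416) = 951791/1182480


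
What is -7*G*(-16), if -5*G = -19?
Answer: 2128/5 ≈ 425.60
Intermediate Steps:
G = 19/5 (G = -⅕*(-19) = 19/5 ≈ 3.8000)
-7*G*(-16) = -7*19/5*(-16) = -133/5*(-16) = 2128/5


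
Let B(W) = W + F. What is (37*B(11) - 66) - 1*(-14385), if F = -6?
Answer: 14504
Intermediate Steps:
B(W) = -6 + W (B(W) = W - 6 = -6 + W)
(37*B(11) - 66) - 1*(-14385) = (37*(-6 + 11) - 66) - 1*(-14385) = (37*5 - 66) + 14385 = (185 - 66) + 14385 = 119 + 14385 = 14504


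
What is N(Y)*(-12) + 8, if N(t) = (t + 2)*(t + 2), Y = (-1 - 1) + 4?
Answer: -184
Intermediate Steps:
Y = 2 (Y = -2 + 4 = 2)
N(t) = (2 + t)² (N(t) = (2 + t)*(2 + t) = (2 + t)²)
N(Y)*(-12) + 8 = (2 + 2)²*(-12) + 8 = 4²*(-12) + 8 = 16*(-12) + 8 = -192 + 8 = -184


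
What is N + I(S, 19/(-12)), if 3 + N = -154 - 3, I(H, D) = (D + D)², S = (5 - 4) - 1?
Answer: -5399/36 ≈ -149.97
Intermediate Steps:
S = 0 (S = 1 - 1 = 0)
I(H, D) = 4*D² (I(H, D) = (2*D)² = 4*D²)
N = -160 (N = -3 + (-154 - 3) = -3 - 157 = -160)
N + I(S, 19/(-12)) = -160 + 4*(19/(-12))² = -160 + 4*(19*(-1/12))² = -160 + 4*(-19/12)² = -160 + 4*(361/144) = -160 + 361/36 = -5399/36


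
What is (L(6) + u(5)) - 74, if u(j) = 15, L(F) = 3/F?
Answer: -117/2 ≈ -58.500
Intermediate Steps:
(L(6) + u(5)) - 74 = (3/6 + 15) - 74 = (3*(⅙) + 15) - 74 = (½ + 15) - 74 = 31/2 - 74 = -117/2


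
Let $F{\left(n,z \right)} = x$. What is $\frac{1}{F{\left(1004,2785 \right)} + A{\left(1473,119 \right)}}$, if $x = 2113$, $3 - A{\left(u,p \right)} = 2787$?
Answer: $- \frac{1}{671} \approx -0.0014903$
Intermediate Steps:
$A{\left(u,p \right)} = -2784$ ($A{\left(u,p \right)} = 3 - 2787 = -2784$)
$F{\left(n,z \right)} = 2113$
$\frac{1}{F{\left(1004,2785 \right)} + A{\left(1473,119 \right)}} = \frac{1}{2113 - 2784} = \frac{1}{-671} = - \frac{1}{671}$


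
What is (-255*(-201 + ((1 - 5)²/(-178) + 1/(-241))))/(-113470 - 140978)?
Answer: -9648095/47874168 ≈ -0.20153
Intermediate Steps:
(-255*(-201 + ((1 - 5)²/(-178) + 1/(-241))))/(-113470 - 140978) = -255*(-201 + ((-4)²*(-1/178) + 1*(-1/241)))/(-254448) = -255*(-201 + (16*(-1/178) - 1/241))*(-1/254448) = -255*(-201 + (-8/89 - 1/241))*(-1/254448) = -255*(-201 - 2017/21449)*(-1/254448) = -255*(-4313266/21449)*(-1/254448) = (1099882830/21449)*(-1/254448) = -9648095/47874168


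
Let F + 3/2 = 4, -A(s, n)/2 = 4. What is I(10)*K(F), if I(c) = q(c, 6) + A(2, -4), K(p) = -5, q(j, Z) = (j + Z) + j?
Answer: -90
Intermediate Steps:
q(j, Z) = Z + 2*j (q(j, Z) = (Z + j) + j = Z + 2*j)
A(s, n) = -8 (A(s, n) = -2*4 = -8)
F = 5/2 (F = -3/2 + 4 = 5/2 ≈ 2.5000)
I(c) = -2 + 2*c (I(c) = (6 + 2*c) - 8 = -2 + 2*c)
I(10)*K(F) = (-2 + 2*10)*(-5) = (-2 + 20)*(-5) = 18*(-5) = -90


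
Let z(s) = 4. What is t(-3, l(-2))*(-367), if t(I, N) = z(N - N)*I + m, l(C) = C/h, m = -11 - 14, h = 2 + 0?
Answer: 13579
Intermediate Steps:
h = 2
m = -25
l(C) = C/2
t(I, N) = -25 + 4*I (t(I, N) = 4*I - 25 = -25 + 4*I)
t(-3, l(-2))*(-367) = (-25 + 4*(-3))*(-367) = (-25 - 12)*(-367) = -37*(-367) = 13579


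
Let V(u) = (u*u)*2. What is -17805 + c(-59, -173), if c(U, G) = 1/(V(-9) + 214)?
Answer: -6694679/376 ≈ -17805.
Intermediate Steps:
V(u) = 2*u**2 (V(u) = u**2*2 = 2*u**2)
c(U, G) = 1/376 (c(U, G) = 1/(2*(-9)**2 + 214) = 1/(2*81 + 214) = 1/(162 + 214) = 1/376)
-17805 + c(-59, -173) = -17805 + 1/376 = -6694679/376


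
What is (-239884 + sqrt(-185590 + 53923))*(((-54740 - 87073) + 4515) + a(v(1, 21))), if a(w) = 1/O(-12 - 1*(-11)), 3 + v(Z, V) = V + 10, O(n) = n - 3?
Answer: 32935653403 - 549193*I*sqrt(131667)/4 ≈ 3.2936e+10 - 4.982e+7*I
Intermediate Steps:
O(n) = -3 + n
v(Z, V) = 7 + V (v(Z, V) = -3 + (V + 10) = -3 + (10 + V) = 7 + V)
a(w) = -1/4 (a(w) = 1/(-3 + (-12 - 1*(-11))) = 1/(-3 + (-12 + 11)) = 1/(-3 - 1) = 1/(-4) = -1/4)
(-239884 + sqrt(-185590 + 53923))*(((-54740 - 87073) + 4515) + a(v(1, 21))) = (-239884 + sqrt(-185590 + 53923))*(((-54740 - 87073) + 4515) - 1/4) = (-239884 + sqrt(-131667))*((-141813 + 4515) - 1/4) = (-239884 + I*sqrt(131667))*(-137298 - 1/4) = (-239884 + I*sqrt(131667))*(-549193/4) = 32935653403 - 549193*I*sqrt(131667)/4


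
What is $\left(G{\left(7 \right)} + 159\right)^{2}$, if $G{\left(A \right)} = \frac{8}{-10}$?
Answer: $\frac{625681}{25} \approx 25027.0$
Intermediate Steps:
$G{\left(A \right)} = - \frac{4}{5}$ ($G{\left(A \right)} = 8 \left(- \frac{1}{10}\right) = - \frac{4}{5}$)
$\left(G{\left(7 \right)} + 159\right)^{2} = \left(- \frac{4}{5} + 159\right)^{2} = \left(\frac{791}{5}\right)^{2} = \frac{625681}{25}$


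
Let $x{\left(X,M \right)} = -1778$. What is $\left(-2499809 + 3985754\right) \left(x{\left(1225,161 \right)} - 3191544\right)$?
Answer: $-4745100859290$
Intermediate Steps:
$\left(-2499809 + 3985754\right) \left(x{\left(1225,161 \right)} - 3191544\right) = \left(-2499809 + 3985754\right) \left(-1778 - 3191544\right) = 1485945 \left(-3193322\right) = -4745100859290$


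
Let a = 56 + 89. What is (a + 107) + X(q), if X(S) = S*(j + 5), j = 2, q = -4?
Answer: 224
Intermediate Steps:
a = 145
X(S) = 7*S (X(S) = S*(2 + 5) = S*7 = 7*S)
(a + 107) + X(q) = (145 + 107) + 7*(-4) = 252 - 28 = 224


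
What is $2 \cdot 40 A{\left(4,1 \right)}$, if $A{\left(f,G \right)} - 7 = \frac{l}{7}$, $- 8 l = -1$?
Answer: $\frac{3930}{7} \approx 561.43$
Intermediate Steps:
$l = \frac{1}{8}$ ($l = \left(- \frac{1}{8}\right) \left(-1\right) = \frac{1}{8} \approx 0.125$)
$A{\left(f,G \right)} = \frac{393}{56}$ ($A{\left(f,G \right)} = 7 + \frac{1}{8 \cdot 7} = 7 + \frac{1}{8} \cdot \frac{1}{7} = 7 + \frac{1}{56} = \frac{393}{56}$)
$2 \cdot 40 A{\left(4,1 \right)} = 2 \cdot 40 \cdot \frac{393}{56} = 80 \cdot \frac{393}{56} = \frac{3930}{7}$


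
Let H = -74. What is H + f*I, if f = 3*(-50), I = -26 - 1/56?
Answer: 107203/28 ≈ 3828.7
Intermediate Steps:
I = -1457/56 (I = -26 - 1*1/56 = -26 - 1/56 = -1457/56 ≈ -26.018)
f = -150
H + f*I = -74 - 150*(-1457/56) = -74 + 109275/28 = 107203/28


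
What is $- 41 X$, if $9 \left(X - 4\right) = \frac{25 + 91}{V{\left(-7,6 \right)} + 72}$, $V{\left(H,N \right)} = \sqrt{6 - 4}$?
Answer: $- \frac{443948}{2591} + \frac{2378 \sqrt{2}}{23319} \approx -171.2$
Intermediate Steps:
$V{\left(H,N \right)} = \sqrt{2}$
$X = 4 + \frac{116}{9 \left(72 + \sqrt{2}\right)}$ ($X = 4 + \frac{\left(25 + 91\right) \frac{1}{\sqrt{2} + 72}}{9} = 4 + \frac{116 \frac{1}{72 + \sqrt{2}}}{9} = 4 + \frac{116}{9 \left(72 + \sqrt{2}\right)} \approx 4.1756$)
$- 41 X = - 41 \left(\frac{10828}{2591} - \frac{58 \sqrt{2}}{23319}\right) = - \frac{443948}{2591} + \frac{2378 \sqrt{2}}{23319}$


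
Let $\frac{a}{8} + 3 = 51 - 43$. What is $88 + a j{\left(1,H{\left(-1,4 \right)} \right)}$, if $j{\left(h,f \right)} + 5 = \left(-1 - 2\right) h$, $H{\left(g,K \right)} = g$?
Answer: $-232$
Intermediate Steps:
$j{\left(h,f \right)} = -5 - 3 h$ ($j{\left(h,f \right)} = -5 + \left(-1 - 2\right) h = -5 - 3 h$)
$a = 40$ ($a = -24 + 8 \left(51 - 43\right) = -24 + 8 \cdot 8 = -24 + 64 = 40$)
$88 + a j{\left(1,H{\left(-1,4 \right)} \right)} = 88 + 40 \left(-5 - 3\right) = 88 + 40 \left(-8\right) = 88 - 320 = -232$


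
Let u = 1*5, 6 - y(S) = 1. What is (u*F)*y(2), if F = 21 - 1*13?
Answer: 200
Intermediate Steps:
F = 8 (F = 21 - 13 = 8)
y(S) = 5 (y(S) = 6 - 1*1 = 6 - 1 = 5)
u = 5
(u*F)*y(2) = (5*8)*5 = 40*5 = 200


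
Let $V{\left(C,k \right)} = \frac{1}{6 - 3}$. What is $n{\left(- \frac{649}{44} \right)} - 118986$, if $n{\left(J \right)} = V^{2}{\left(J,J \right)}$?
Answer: $- \frac{1070873}{9} \approx -1.1899 \cdot 10^{5}$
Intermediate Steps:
$V{\left(C,k \right)} = \frac{1}{3}$
$n{\left(J \right)} = \frac{1}{9}$ ($n{\left(J \right)} = \left(\frac{1}{3}\right)^{2} = \frac{1}{9}$)
$n{\left(- \frac{649}{44} \right)} - 118986 = \frac{1}{9} - 118986 = - \frac{1070873}{9}$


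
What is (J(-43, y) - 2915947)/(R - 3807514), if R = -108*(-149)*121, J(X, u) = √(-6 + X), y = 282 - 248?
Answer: 2915947/1860382 - 7*I/1860382 ≈ 1.5674 - 3.7627e-6*I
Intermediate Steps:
y = 34
R = 1947132 (R = 16092*121 = 1947132)
(J(-43, y) - 2915947)/(R - 3807514) = (√(-6 - 43) - 2915947)/(1947132 - 3807514) = (√(-49) - 2915947)/(-1860382) = (7*I - 2915947)*(-1/1860382) = (-2915947 + 7*I)*(-1/1860382) = 2915947/1860382 - 7*I/1860382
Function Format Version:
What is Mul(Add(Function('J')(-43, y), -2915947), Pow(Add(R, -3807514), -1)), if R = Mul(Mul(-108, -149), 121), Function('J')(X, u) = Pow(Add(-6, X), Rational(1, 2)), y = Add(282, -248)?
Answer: Add(Rational(2915947, 1860382), Mul(Rational(-7, 1860382), I)) ≈ Add(1.5674, Mul(-3.7627e-6, I))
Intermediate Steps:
y = 34
R = 1947132 (R = Mul(16092, 121) = 1947132)
Mul(Add(Function('J')(-43, y), -2915947), Pow(Add(R, -3807514), -1)) = Mul(Add(Pow(Add(-6, -43), Rational(1, 2)), -2915947), Pow(Add(1947132, -3807514), -1)) = Mul(Add(Pow(-49, Rational(1, 2)), -2915947), Pow(-1860382, -1)) = Mul(Add(Mul(7, I), -2915947), Rational(-1, 1860382)) = Mul(Add(-2915947, Mul(7, I)), Rational(-1, 1860382)) = Add(Rational(2915947, 1860382), Mul(Rational(-7, 1860382), I))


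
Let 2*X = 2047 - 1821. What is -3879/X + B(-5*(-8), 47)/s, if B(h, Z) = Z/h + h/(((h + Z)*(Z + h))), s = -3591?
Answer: -602476067057/17550694440 ≈ -34.328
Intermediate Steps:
X = 113 (X = (2047 - 1821)/2 = (½)*226 = 113)
B(h, Z) = Z/h + h/(Z + h)² (B(h, Z) = Z/h + h/(((Z + h)*(Z + h))) = Z/h + h/((Z + h)²) = Z/h + h/(Z + h)²)
-3879/X + B(-5*(-8), 47)/s = -3879/113 + (47/((-5*(-8))) + (-5*(-8))/(47 - 5*(-8))²)/(-3591) = -3879*1/113 + (47/40 + 40/(47 + 40)²)*(-1/3591) = -3879/113 + (47*(1/40) + 40/87²)*(-1/3591) = -3879/113 + (47/40 + 40*(1/7569))*(-1/3591) = -3879/113 + (47/40 + 40/7569)*(-1/3591) = -3879/113 + (357343/302760)*(-1/3591) = -3879/113 - 51049/155315880 = -602476067057/17550694440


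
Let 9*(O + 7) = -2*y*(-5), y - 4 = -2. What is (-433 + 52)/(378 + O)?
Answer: -3429/3359 ≈ -1.0208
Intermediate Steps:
y = 2 (y = 4 - 2 = 2)
O = -43/9 (O = -7 + (-2*2*(-5))/9 = -7 + (-4*(-5))/9 = -7 + (⅑)*20 = -7 + 20/9 = -43/9 ≈ -4.7778)
(-433 + 52)/(378 + O) = (-433 + 52)/(378 - 43/9) = -381/3359/9 = -381*9/3359 = -3429/3359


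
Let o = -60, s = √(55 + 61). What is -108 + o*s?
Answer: -108 - 120*√29 ≈ -754.22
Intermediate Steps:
s = 2*√29 (s = √116 = 2*√29 ≈ 10.770)
-108 + o*s = -108 - 120*√29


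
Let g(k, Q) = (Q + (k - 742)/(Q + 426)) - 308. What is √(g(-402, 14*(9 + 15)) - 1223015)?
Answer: I*√177530233839/381 ≈ 1105.9*I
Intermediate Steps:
g(k, Q) = -308 + Q + (-742 + k)/(426 + Q) (g(k, Q) = (Q + (-742 + k)/(426 + Q)) - 308 = -308 + Q + (-742 + k)/(426 + Q))
√(g(-402, 14*(9 + 15)) - 1223015) = √((-131950 - 402 + (14*(9 + 15))² + 118*(14*(9 + 15)))/(426 + 14*(9 + 15)) - 1223015) = √((-131950 - 402 + (14*24)² + 118*(14*24))/(426 + 14*24) - 1223015) = √((-131950 - 402 + 336² + 118*336)/(426 + 336) - 1223015) = √((-131950 - 402 + 112896 + 39648)/762 - 1223015) = √((1/762)*20192 - 1223015) = √(10096/381 - 1223015) = √(-465958619/381) = I*√177530233839/381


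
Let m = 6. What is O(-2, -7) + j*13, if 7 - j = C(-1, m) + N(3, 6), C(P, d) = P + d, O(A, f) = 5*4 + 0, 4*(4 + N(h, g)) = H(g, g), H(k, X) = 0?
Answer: 98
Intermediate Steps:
N(h, g) = -4 (N(h, g) = -4 + (¼)*0 = -4 + 0 = -4)
O(A, f) = 20 (O(A, f) = 20 + 0 = 20)
j = 6 (j = 7 - ((-1 + 6) - 4) = 7 - (5 - 4) = 7 - 1*1 = 7 - 1 = 6)
O(-2, -7) + j*13 = 20 + 6*13 = 20 + 78 = 98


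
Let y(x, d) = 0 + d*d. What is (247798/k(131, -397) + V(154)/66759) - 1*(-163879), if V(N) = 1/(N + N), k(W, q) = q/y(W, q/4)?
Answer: -246108326393851/41123544 ≈ -5.9846e+6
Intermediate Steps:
y(x, d) = d² (y(x, d) = 0 + d² = d²)
k(W, q) = 16/q (k(W, q) = q/((q/4)²) = q/((q²/16)) = q*(16/q²) = 16/q)
V(N) = 1/(2*N)
(247798/k(131, -397) + V(154)/66759) - 1*(-163879) = (247798/((16/(-397))) + ((½)/154)/66759) - 1*(-163879) = (247798/((16*(-1/397))) + ((½)*(1/154))*(1/66759)) + 163879 = (247798/(-16/397) + (1/308)*(1/66759)) + 163879 = (247798*(-397/16) + 1/20561772) + 163879 = (-49187903/8 + 1/20561772) + 163879 = -252847611661027/41123544 + 163879 = -246108326393851/41123544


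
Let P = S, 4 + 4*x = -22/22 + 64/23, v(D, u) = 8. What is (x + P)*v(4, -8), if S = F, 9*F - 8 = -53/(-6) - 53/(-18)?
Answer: 24490/1863 ≈ 13.145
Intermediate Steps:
F = 178/81 (F = 8/9 + (-53/(-6) - 53/(-18))/9 = 8/9 + (-53*(-⅙) - 53*(-1/18))/9 = 8/9 + (53/6 + 53/18)/9 = 8/9 + (⅑)*(106/9) = 8/9 + 106/81 = 178/81 ≈ 2.1975)
S = 178/81 ≈ 2.1975
x = -51/92 (x = -1 + (-22/22 + 64/23)/4 = -1 + (-22*1/22 + 64*(1/23))/4 = -1 + (-1 + 64/23)/4 = -1 + (¼)*(41/23) = -1 + 41/92 = -51/92 ≈ -0.55435)
P = 178/81 ≈ 2.1975
(x + P)*v(4, -8) = (-51/92 + 178/81)*8 = (12245/7452)*8 = 24490/1863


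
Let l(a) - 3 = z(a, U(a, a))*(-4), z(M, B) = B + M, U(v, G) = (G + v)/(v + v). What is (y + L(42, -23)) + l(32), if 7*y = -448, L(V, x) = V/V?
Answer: -192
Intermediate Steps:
L(V, x) = 1
U(v, G) = (G + v)/(2*v) (U(v, G) = (G + v)/((2*v)) = (G + v)*(1/(2*v)) = (G + v)/(2*v))
y = -64 (y = (⅐)*(-448) = -64)
l(a) = -1 - 4*a (l(a) = 3 + ((a + a)/(2*a) + a)*(-4) = 3 + ((2*a)/(2*a) + a)*(-4) = 3 + (1 + a)*(-4) = 3 + (-4 - 4*a) = -1 - 4*a)
(y + L(42, -23)) + l(32) = (-64 + 1) + (-1 - 4*32) = -63 + (-1 - 128) = -63 - 129 = -192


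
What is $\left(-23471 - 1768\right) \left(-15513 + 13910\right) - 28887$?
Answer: $40429230$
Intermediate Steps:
$\left(-23471 - 1768\right) \left(-15513 + 13910\right) - 28887 = \left(-23471 - 1768\right) \left(-1603\right) - 28887 = \left(-25239\right) \left(-1603\right) - 28887 = 40458117 - 28887 = 40429230$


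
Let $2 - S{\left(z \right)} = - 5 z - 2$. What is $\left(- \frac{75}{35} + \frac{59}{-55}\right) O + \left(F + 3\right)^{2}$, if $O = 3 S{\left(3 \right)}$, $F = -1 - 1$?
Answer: $- \frac{70181}{385} \approx -182.29$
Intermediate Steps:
$F = -2$ ($F = -1 - 1 = -2$)
$S{\left(z \right)} = 4 + 5 z$ ($S{\left(z \right)} = 2 - \left(- 5 z - 2\right) = 2 - \left(-2 - 5 z\right) = 2 + \left(2 + 5 z\right) = 4 + 5 z$)
$O = 57$ ($O = 3 \left(4 + 5 \cdot 3\right) = 3 \left(4 + 15\right) = 3 \cdot 19 = 57$)
$\left(- \frac{75}{35} + \frac{59}{-55}\right) O + \left(F + 3\right)^{2} = \left(- \frac{75}{35} + \frac{59}{-55}\right) 57 + \left(-2 + 3\right)^{2} = \left(\left(-75\right) \frac{1}{35} + 59 \left(- \frac{1}{55}\right)\right) 57 + 1^{2} = \left(- \frac{15}{7} - \frac{59}{55}\right) 57 + 1 = \left(- \frac{1238}{385}\right) 57 + 1 = - \frac{70566}{385} + 1 = - \frac{70181}{385}$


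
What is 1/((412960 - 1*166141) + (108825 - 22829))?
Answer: 1/332815 ≈ 3.0047e-6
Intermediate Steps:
1/((412960 - 1*166141) + (108825 - 22829)) = 1/((412960 - 166141) + 85996) = 1/(246819 + 85996) = 1/332815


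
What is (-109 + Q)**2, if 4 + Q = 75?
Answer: 1444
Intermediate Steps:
Q = 71 (Q = -4 + 75 = 71)
(-109 + Q)**2 = (-109 + 71)**2 = (-38)**2 = 1444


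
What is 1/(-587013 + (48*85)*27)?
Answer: -1/476853 ≈ -2.0971e-6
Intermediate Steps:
1/(-587013 + (48*85)*27) = 1/(-587013 + 4080*27) = 1/(-587013 + 110160) = 1/(-476853) = -1/476853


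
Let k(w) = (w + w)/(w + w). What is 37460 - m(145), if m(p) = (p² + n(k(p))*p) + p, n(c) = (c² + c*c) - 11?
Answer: 17595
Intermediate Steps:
k(w) = 1 (k(w) = (2*w)/((2*w)) = (2*w)*(1/(2*w)) = 1)
n(c) = -11 + 2*c² (n(c) = (c² + c²) - 11 = 2*c² - 11 = -11 + 2*c²)
m(p) = p² - 8*p (m(p) = (p² + (-11 + 2*1²)*p) + p = (p² + (-11 + 2*1)*p) + p = (p² + (-11 + 2)*p) + p = (p² - 9*p) + p = p² - 8*p)
37460 - m(145) = 37460 - 145*(-8 + 145) = 37460 - 145*137 = 37460 - 1*19865 = 37460 - 19865 = 17595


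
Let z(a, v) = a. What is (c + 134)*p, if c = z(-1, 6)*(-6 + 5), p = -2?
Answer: -270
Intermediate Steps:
c = 1 (c = -(-6 + 5) = -1*(-1) = 1)
(c + 134)*p = (1 + 134)*(-2) = 135*(-2) = -270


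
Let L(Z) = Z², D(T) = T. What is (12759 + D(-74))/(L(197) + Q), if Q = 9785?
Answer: 12685/48594 ≈ 0.26104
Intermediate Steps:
(12759 + D(-74))/(L(197) + Q) = (12759 - 74)/(197² + 9785) = 12685/(38809 + 9785) = 12685/48594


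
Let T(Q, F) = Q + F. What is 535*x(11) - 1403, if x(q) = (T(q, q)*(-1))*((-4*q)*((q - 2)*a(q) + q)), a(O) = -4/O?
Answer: 4000397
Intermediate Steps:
T(Q, F) = F + Q
x(q) = 8*q**2*(q - 4*(-2 + q)/q) (x(q) = ((q + q)*(-1))*((-4*q)*((q - 2)*(-4/q) + q)) = ((2*q)*(-1))*((-4*q)*((-2 + q)*(-4/q) + q)) = (-2*q)*((-4*q)*(-4*(-2 + q)/q + q)) = (-2*q)*((-4*q)*(q - 4*(-2 + q)/q)) = (-2*q)*(-4*q*(q - 4*(-2 + q)/q)) = 8*q**2*(q - 4*(-2 + q)/q))
535*x(11) - 1403 = 535*(8*11*(8 + 11*(-4 + 11))) - 1403 = 535*(8*11*(8 + 11*7)) - 1403 = 535*(8*11*(8 + 77)) - 1403 = 535*(8*11*85) - 1403 = 535*7480 - 1403 = 4001800 - 1403 = 4000397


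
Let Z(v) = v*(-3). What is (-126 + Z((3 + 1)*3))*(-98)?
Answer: 15876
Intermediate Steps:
Z(v) = -3*v
(-126 + Z((3 + 1)*3))*(-98) = (-126 - 3*(3 + 1)*3)*(-98) = (-126 - 12*3)*(-98) = (-126 - 3*12)*(-98) = (-126 - 36)*(-98) = -162*(-98) = 15876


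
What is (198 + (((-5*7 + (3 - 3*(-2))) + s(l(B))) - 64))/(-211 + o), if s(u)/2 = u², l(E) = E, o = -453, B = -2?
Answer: -29/166 ≈ -0.17470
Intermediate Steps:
s(u) = 2*u²
(198 + (((-5*7 + (3 - 3*(-2))) + s(l(B))) - 64))/(-211 + o) = (198 + (((-5*7 + (3 - 3*(-2))) + 2*(-2)²) - 64))/(-211 - 453) = (198 + (((-35 + (3 + 6)) + 2*4) - 64))/(-664) = (198 + (((-35 + 9) + 8) - 64))*(-1/664) = (198 + ((-26 + 8) - 64))*(-1/664) = (198 + (-18 - 64))*(-1/664) = (198 - 82)*(-1/664) = 116*(-1/664) = -29/166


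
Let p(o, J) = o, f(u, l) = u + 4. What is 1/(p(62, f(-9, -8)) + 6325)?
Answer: 1/6387 ≈ 0.00015657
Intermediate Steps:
f(u, l) = 4 + u
1/(p(62, f(-9, -8)) + 6325) = 1/(62 + 6325) = 1/6387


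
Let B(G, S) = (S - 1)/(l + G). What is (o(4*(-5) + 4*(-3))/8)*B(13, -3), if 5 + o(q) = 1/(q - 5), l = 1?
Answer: 93/518 ≈ 0.17954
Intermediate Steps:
o(q) = -5 + 1/(-5 + q) (o(q) = -5 + 1/(q - 5) = -5 + 1/(-5 + q))
B(G, S) = (-1 + S)/(1 + G) (B(G, S) = (S - 1)/(1 + G) = (-1 + S)/(1 + G))
(o(4*(-5) + 4*(-3))/8)*B(13, -3) = (((26 - 5*(4*(-5) + 4*(-3)))/(-5 + (4*(-5) + 4*(-3))))/8)*((-1 - 3)/(1 + 13)) = (((26 - 5*(-20 - 12))/(-5 + (-20 - 12)))*(⅛))*(-4/14) = (((26 - 5*(-32))/(-5 - 32))*(⅛))*((1/14)*(-4)) = (((26 + 160)/(-37))*(⅛))*(-2/7) = (-1/37*186*(⅛))*(-2/7) = -186/37*⅛*(-2/7) = -93/148*(-2/7) = 93/518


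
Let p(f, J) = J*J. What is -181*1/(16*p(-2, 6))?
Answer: -181/576 ≈ -0.31424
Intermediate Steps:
p(f, J) = J²
-181*1/(16*p(-2, 6)) = -181/(-8*6²*(-2)) = -181/(-8*36*(-2)) = -181/((-288*(-2))) = -181/576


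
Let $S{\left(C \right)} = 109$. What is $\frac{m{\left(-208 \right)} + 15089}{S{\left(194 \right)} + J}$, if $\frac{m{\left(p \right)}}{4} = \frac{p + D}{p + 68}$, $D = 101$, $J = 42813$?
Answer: $\frac{264111}{751135} \approx 0.35162$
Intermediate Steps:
$m{\left(p \right)} = \frac{4 \left(101 + p\right)}{68 + p}$ ($m{\left(p \right)} = 4 \frac{p + 101}{p + 68} = 4 \frac{101 + p}{68 + p} = \frac{4 \left(101 + p\right)}{68 + p}$)
$\frac{m{\left(-208 \right)} + 15089}{S{\left(194 \right)} + J} = \frac{\frac{4 \left(101 - 208\right)}{68 - 208} + 15089}{109 + 42813} = \frac{4 \frac{1}{-140} \left(-107\right) + 15089}{42922} = \left(4 \left(- \frac{1}{140}\right) \left(-107\right) + 15089\right) \frac{1}{42922} = \left(\frac{107}{35} + 15089\right) \frac{1}{42922} = \frac{528222}{35} \cdot \frac{1}{42922} = \frac{264111}{751135}$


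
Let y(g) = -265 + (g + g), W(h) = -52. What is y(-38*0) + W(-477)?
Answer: -317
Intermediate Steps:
y(g) = -265 + 2*g
y(-38*0) + W(-477) = (-265 + 2*(-38*0)) - 52 = (-265 + 2*0) - 52 = (-265 + 0) - 52 = -265 - 52 = -317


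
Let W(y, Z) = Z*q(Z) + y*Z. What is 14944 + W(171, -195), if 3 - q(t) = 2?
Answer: -18596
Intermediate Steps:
q(t) = 1 (q(t) = 3 - 1*2 = 3 - 2 = 1)
W(y, Z) = Z + Z*y (W(y, Z) = Z*1 + y*Z = Z + Z*y)
14944 + W(171, -195) = 14944 - 195*(1 + 171) = 14944 - 195*172 = 14944 - 33540 = -18596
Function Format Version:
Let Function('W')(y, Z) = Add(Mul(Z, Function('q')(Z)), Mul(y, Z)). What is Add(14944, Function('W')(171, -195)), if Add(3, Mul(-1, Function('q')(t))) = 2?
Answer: -18596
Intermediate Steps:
Function('q')(t) = 1 (Function('q')(t) = Add(3, Mul(-1, 2)) = Add(3, -2) = 1)
Function('W')(y, Z) = Add(Z, Mul(Z, y)) (Function('W')(y, Z) = Add(Mul(Z, 1), Mul(y, Z)) = Add(Z, Mul(Z, y)))
Add(14944, Function('W')(171, -195)) = Add(14944, Mul(-195, Add(1, 171))) = Add(14944, Mul(-195, 172)) = Add(14944, -33540) = -18596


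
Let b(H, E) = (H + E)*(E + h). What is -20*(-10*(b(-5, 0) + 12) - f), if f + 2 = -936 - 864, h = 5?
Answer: -38640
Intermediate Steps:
f = -1802 (f = -2 + (-936 - 864) = -2 - 1800 = -1802)
b(H, E) = (5 + E)*(E + H) (b(H, E) = (H + E)*(E + 5) = (E + H)*(5 + E) = (5 + E)*(E + H))
-20*(-10*(b(-5, 0) + 12) - f) = -20*(-10*((0**2 + 5*0 + 5*(-5) + 0*(-5)) + 12) - 1*(-1802)) = -20*(-10*((0 + 0 - 25 + 0) + 12) + 1802) = -20*(-10*(-25 + 12) + 1802) = -20*(-10*(-13) + 1802) = -20*(130 + 1802) = -20*1932 = -38640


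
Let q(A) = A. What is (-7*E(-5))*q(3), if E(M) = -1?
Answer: 21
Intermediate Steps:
(-7*E(-5))*q(3) = -7*(-1)*3 = 7*3 = 21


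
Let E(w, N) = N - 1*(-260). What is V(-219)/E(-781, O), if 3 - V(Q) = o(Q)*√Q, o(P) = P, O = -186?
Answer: 3/74 + 219*I*√219/74 ≈ 0.040541 + 43.796*I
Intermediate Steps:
V(Q) = 3 - Q^(3/2) (V(Q) = 3 - Q*√Q = 3 - Q^(3/2))
E(w, N) = 260 + N (E(w, N) = N + 260 = 260 + N)
V(-219)/E(-781, O) = (3 - (-219)^(3/2))/(260 - 186) = (3 - (-219)*I*√219)/74 = (3 + 219*I*√219)*(1/74) = 3/74 + 219*I*√219/74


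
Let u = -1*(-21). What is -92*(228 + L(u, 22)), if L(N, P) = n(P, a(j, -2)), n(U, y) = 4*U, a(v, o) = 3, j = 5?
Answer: -29072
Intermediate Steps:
u = 21
L(N, P) = 4*P
-92*(228 + L(u, 22)) = -92*(228 + 4*22) = -92*(228 + 88) = -92*316 = -29072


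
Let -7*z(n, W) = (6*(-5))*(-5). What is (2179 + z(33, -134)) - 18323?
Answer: -113158/7 ≈ -16165.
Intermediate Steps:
z(n, W) = -150/7 (z(n, W) = -6*(-5)*(-5)/7 = -(-30)*(-5)/7 = -1/7*150 = -150/7)
(2179 + z(33, -134)) - 18323 = (2179 - 150/7) - 18323 = 15103/7 - 18323 = -113158/7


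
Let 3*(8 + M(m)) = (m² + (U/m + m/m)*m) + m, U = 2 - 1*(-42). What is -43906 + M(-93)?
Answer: -123235/3 ≈ -41078.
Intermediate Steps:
U = 44 (U = 2 + 42 = 44)
M(m) = -8 + m/3 + m²/3 + m*(1 + 44/m)/3 (M(m) = -8 + ((m² + (44/m + m/m)*m) + m)/3 = -8 + ((m² + (44/m + 1)*m) + m)/3 = -8 + ((m² + (1 + 44/m)*m) + m)/3 = -8 + ((m² + m*(1 + 44/m)) + m)/3 = -8 + (m + m² + m*(1 + 44/m))/3 = -8 + (m/3 + m²/3 + m*(1 + 44/m)/3) = -8 + m/3 + m²/3 + m*(1 + 44/m)/3)
-43906 + M(-93) = -43906 + (20/3 + (⅓)*(-93)² + (⅔)*(-93)) = -43906 + (20/3 + (⅓)*8649 - 62) = -43906 + (20/3 + 2883 - 62) = -43906 + 8483/3 = -123235/3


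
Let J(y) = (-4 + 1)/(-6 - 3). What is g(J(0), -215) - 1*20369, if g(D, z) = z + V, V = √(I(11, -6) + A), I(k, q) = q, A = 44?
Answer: -20584 + √38 ≈ -20578.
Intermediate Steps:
V = √38 (V = √(-6 + 44) = √38 ≈ 6.1644)
J(y) = ⅓ (J(y) = -3/(-9) = -3*(-⅑) = ⅓)
g(D, z) = z + √38
g(J(0), -215) - 1*20369 = (-215 + √38) - 1*20369 = (-215 + √38) - 20369 = -20584 + √38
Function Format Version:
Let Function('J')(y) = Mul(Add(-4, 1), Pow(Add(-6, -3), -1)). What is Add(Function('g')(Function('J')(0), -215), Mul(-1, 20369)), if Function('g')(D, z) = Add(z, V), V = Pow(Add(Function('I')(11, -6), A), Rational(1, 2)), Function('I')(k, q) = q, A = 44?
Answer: Add(-20584, Pow(38, Rational(1, 2))) ≈ -20578.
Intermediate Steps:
V = Pow(38, Rational(1, 2)) (V = Pow(Add(-6, 44), Rational(1, 2)) = Pow(38, Rational(1, 2)) ≈ 6.1644)
Function('J')(y) = Rational(1, 3) (Function('J')(y) = Mul(-3, Pow(-9, -1)) = Mul(-3, Rational(-1, 9)) = Rational(1, 3))
Function('g')(D, z) = Add(z, Pow(38, Rational(1, 2)))
Add(Function('g')(Function('J')(0), -215), Mul(-1, 20369)) = Add(Add(-215, Pow(38, Rational(1, 2))), Mul(-1, 20369)) = Add(Add(-215, Pow(38, Rational(1, 2))), -20369) = Add(-20584, Pow(38, Rational(1, 2)))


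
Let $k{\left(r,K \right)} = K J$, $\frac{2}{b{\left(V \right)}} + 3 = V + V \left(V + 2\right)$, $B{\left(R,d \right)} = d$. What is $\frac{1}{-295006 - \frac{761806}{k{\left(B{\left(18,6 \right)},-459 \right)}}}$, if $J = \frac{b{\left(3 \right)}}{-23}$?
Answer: $- \frac{153}{88939763} \approx -1.7203 \cdot 10^{-6}$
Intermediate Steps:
$b{\left(V \right)} = \frac{2}{-3 + V + V \left(2 + V\right)}$ ($b{\left(V \right)} = \frac{2}{-3 + \left(V + V \left(V + 2\right)\right)} = \frac{2}{-3 + \left(V + V \left(2 + V\right)\right)} = \frac{2}{-3 + V + V \left(2 + V\right)}$)
$J = - \frac{2}{345}$ ($J = \frac{2 \frac{1}{-3 + 3^{2} + 3 \cdot 3}}{-23} = \frac{2}{-3 + 9 + 9} \left(- \frac{1}{23}\right) = \frac{2}{15} \left(- \frac{1}{23}\right) = - \frac{2}{345} \approx -0.0057971$)
$k{\left(r,K \right)} = - \frac{2 K}{345}$ ($k{\left(r,K \right)} = K \left(- \frac{2}{345}\right) = - \frac{2 K}{345}$)
$\frac{1}{-295006 - \frac{761806}{k{\left(B{\left(18,6 \right)},-459 \right)}}} = \frac{1}{-295006 - \frac{761806}{\left(- \frac{2}{345}\right) \left(-459\right)}} = \frac{1}{-295006 - \frac{761806}{\frac{306}{115}}} = \frac{1}{-295006 - \frac{43803845}{153}} = \frac{1}{- \frac{88939763}{153}} = - \frac{153}{88939763}$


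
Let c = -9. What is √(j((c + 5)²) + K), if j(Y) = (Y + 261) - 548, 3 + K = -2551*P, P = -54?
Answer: 2*√34370 ≈ 370.78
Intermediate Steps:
K = 137751 (K = -3 - 2551*(-54) = -3 + 137754 = 137751)
j(Y) = -287 + Y (j(Y) = (261 + Y) - 548 = -287 + Y)
√(j((c + 5)²) + K) = √((-287 + (-9 + 5)²) + 137751) = √((-287 + (-4)²) + 137751) = √((-287 + 16) + 137751) = √(-271 + 137751) = √137480 = 2*√34370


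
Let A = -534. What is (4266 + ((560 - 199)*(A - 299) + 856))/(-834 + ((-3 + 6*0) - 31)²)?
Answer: -295591/322 ≈ -917.98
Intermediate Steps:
(4266 + ((560 - 199)*(A - 299) + 856))/(-834 + ((-3 + 6*0) - 31)²) = (4266 + ((560 - 199)*(-534 - 299) + 856))/(-834 + ((-3 + 6*0) - 31)²) = (4266 + (361*(-833) + 856))/(-834 + ((-3 + 0) - 31)²) = (4266 + (-300713 + 856))/(-834 + (-3 - 31)²) = (4266 - 299857)/(-834 + (-34)²) = -295591/(-834 + 1156) = -295591/322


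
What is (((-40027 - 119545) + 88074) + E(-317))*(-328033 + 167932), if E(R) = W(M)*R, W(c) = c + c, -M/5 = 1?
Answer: 10939381128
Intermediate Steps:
M = -5 (M = -5*1 = -5)
W(c) = 2*c
E(R) = -10*R (E(R) = (2*(-5))*R = -10*R)
(((-40027 - 119545) + 88074) + E(-317))*(-328033 + 167932) = (((-40027 - 119545) + 88074) - 10*(-317))*(-328033 + 167932) = ((-159572 + 88074) + 3170)*(-160101) = (-71498 + 3170)*(-160101) = -68328*(-160101) = 10939381128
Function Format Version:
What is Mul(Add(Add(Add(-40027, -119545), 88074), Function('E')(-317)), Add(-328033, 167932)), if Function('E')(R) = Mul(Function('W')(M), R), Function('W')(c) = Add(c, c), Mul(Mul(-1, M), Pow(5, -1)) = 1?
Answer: 10939381128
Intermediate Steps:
M = -5 (M = Mul(-5, 1) = -5)
Function('W')(c) = Mul(2, c)
Function('E')(R) = Mul(-10, R) (Function('E')(R) = Mul(Mul(2, -5), R) = Mul(-10, R))
Mul(Add(Add(Add(-40027, -119545), 88074), Function('E')(-317)), Add(-328033, 167932)) = Mul(Add(Add(Add(-40027, -119545), 88074), Mul(-10, -317)), Add(-328033, 167932)) = Mul(Add(Add(-159572, 88074), 3170), -160101) = Mul(Add(-71498, 3170), -160101) = Mul(-68328, -160101) = 10939381128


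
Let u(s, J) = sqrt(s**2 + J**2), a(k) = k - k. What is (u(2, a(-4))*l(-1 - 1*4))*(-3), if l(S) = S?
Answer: 30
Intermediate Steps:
a(k) = 0
u(s, J) = sqrt(J**2 + s**2)
(u(2, a(-4))*l(-1 - 1*4))*(-3) = (sqrt(0**2 + 2**2)*(-1 - 1*4))*(-3) = (sqrt(0 + 4)*(-1 - 4))*(-3) = (sqrt(4)*(-5))*(-3) = (2*(-5))*(-3) = -10*(-3) = 30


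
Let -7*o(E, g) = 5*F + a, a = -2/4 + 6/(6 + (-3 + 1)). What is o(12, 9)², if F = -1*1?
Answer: 16/49 ≈ 0.32653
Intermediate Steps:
a = 1 (a = -2*¼ + 6/(6 - 2) = -½ + 6/4 = -½ + 6*(¼) = -½ + 3/2 = 1)
F = -1
o(E, g) = 4/7 (o(E, g) = -(5*(-1) + 1)/7 = -(-5 + 1)/7 = -⅐*(-4) = 4/7)
o(12, 9)² = (4/7)² = 16/49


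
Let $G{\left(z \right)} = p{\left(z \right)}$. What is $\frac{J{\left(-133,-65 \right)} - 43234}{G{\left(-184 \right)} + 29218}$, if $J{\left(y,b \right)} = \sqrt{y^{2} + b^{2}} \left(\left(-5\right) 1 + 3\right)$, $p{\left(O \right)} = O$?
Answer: $- \frac{21617}{14517} - \frac{\sqrt{21914}}{14517} \approx -1.4993$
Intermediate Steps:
$G{\left(z \right)} = z$
$J{\left(y,b \right)} = - 2 \sqrt{b^{2} + y^{2}}$ ($J{\left(y,b \right)} = \sqrt{b^{2} + y^{2}} \left(-5 + 3\right) = \sqrt{b^{2} + y^{2}} \left(-2\right) = - 2 \sqrt{b^{2} + y^{2}}$)
$\frac{J{\left(-133,-65 \right)} - 43234}{G{\left(-184 \right)} + 29218} = \frac{- 2 \sqrt{\left(-65\right)^{2} + \left(-133\right)^{2}} - 43234}{-184 + 29218} = \frac{- 2 \sqrt{4225 + 17689} - 43234}{29034} = \left(- 2 \sqrt{21914} - 43234\right) \frac{1}{29034} = \left(-43234 - 2 \sqrt{21914}\right) \frac{1}{29034} = - \frac{21617}{14517} - \frac{\sqrt{21914}}{14517}$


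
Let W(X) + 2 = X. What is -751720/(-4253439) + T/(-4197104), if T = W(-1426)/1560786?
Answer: 410362768540295881/2321945673527842968 ≈ 0.17673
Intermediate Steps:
W(X) = -2 + X
T = -238/260131 (T = (-2 - 1426)/1560786 = -1428*1/1560786 = -238/260131 ≈ -0.00091492)
-751720/(-4253439) + T/(-4197104) = -751720/(-4253439) - 238/260131/(-4197104) = -751720*(-1/4253439) - 238/260131*(-1/4197104) = 751720/4253439 + 119/545898430312 = 410362768540295881/2321945673527842968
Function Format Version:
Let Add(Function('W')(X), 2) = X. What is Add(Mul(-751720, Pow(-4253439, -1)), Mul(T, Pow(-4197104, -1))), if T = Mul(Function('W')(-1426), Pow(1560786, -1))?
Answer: Rational(410362768540295881, 2321945673527842968) ≈ 0.17673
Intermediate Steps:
Function('W')(X) = Add(-2, X)
T = Rational(-238, 260131) (T = Mul(Add(-2, -1426), Pow(1560786, -1)) = Mul(-1428, Rational(1, 1560786)) = Rational(-238, 260131) ≈ -0.00091492)
Add(Mul(-751720, Pow(-4253439, -1)), Mul(T, Pow(-4197104, -1))) = Add(Mul(-751720, Pow(-4253439, -1)), Mul(Rational(-238, 260131), Pow(-4197104, -1))) = Add(Mul(-751720, Rational(-1, 4253439)), Mul(Rational(-238, 260131), Rational(-1, 4197104))) = Add(Rational(751720, 4253439), Rational(119, 545898430312)) = Rational(410362768540295881, 2321945673527842968)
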